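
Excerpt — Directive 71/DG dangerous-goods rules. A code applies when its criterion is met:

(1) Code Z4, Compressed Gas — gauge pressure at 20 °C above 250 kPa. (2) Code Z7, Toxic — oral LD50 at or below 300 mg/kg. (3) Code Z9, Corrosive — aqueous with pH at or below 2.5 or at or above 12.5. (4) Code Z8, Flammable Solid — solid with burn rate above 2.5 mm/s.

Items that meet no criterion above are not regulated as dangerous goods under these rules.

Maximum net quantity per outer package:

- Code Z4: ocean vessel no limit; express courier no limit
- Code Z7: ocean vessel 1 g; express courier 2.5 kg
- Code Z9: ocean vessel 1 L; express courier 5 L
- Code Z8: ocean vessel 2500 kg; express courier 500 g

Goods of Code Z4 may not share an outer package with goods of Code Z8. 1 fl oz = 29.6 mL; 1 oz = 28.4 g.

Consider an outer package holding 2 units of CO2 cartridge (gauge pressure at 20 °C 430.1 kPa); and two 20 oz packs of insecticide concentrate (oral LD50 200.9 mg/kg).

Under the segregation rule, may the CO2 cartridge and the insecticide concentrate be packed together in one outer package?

Yes

With gauge pressure at 20 °C 430.1 kPa (> 250 kPa), the CO2 cartridge falls in Code Z4.
Insecticide concentrate: oral LD50 200.9 mg/kg ≤ 300 mg/kg → Code Z7 (Toxic).
No segregation rule bars Code Z4 with Code Z7.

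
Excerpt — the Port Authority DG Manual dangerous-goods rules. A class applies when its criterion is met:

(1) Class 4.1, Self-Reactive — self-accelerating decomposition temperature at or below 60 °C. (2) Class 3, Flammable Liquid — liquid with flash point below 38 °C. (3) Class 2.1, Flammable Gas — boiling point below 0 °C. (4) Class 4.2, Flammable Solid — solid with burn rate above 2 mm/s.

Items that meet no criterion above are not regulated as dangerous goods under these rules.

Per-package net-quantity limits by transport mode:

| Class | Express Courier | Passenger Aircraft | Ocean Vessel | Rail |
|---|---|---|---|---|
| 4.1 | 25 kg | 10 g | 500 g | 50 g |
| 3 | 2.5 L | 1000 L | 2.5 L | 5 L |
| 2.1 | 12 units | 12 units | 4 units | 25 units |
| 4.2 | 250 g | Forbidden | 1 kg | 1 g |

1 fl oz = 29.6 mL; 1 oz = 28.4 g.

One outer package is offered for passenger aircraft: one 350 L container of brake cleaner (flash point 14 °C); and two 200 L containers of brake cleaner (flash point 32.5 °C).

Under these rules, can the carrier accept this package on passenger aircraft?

Yes

With flash point 14 °C (< 38 °C), the brake cleaner falls in Class 3.
The brake cleaner has flash point 32.5 °C, which is < 38 °C, so it is Class 3 (Flammable Liquid).
Total Class 3: 350 L + (two 200 L containers = 400 L) = 750 L.
That is within the Class 3 passenger aircraft limit of 1000 L.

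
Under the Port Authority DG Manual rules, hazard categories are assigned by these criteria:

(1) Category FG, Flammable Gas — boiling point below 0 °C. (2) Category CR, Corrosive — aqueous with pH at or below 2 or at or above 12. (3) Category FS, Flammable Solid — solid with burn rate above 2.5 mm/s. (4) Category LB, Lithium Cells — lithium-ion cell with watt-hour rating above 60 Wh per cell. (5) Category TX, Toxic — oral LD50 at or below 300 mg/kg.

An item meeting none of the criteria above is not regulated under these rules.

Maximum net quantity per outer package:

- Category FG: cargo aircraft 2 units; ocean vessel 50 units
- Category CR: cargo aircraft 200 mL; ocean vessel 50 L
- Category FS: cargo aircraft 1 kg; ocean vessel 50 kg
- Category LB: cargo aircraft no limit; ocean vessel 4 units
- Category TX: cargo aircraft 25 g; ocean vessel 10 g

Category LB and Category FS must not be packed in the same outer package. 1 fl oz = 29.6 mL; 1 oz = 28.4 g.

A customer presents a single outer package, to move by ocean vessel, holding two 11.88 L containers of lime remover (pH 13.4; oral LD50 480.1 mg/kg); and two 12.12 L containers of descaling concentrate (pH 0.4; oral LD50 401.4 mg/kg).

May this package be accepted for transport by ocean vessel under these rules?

Yes

With pH 13.4 (≥ 12), the lime remover falls in Category CR.
With pH 0.4 (≤ 2), the descaling concentrate falls in Category CR.
Total Category CR: (two 11.88 L containers = 23.76 L) + (two 12.12 L containers = 24.24 L) = 48 L.
48 L is within the ocean vessel limit of 50 L for Category CR.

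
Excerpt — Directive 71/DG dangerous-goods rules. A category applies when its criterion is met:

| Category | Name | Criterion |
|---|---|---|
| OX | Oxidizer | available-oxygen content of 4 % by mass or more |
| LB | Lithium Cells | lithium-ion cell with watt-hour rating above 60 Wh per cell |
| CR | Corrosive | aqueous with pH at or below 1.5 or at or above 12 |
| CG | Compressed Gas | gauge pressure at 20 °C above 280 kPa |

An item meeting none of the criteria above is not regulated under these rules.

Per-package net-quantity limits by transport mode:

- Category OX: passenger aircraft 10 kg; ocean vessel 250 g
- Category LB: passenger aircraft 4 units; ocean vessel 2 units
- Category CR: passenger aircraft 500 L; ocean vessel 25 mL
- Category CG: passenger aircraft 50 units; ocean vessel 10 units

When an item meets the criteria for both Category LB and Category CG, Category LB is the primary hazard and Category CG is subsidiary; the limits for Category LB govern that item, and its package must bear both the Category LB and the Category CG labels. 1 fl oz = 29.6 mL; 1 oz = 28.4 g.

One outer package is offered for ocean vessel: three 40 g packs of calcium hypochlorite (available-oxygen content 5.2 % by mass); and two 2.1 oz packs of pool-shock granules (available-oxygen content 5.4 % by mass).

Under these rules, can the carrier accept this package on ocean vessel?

The calcium hypochlorite has available-oxygen content 5.2 % by mass, which is ≥ 4 % by mass, so it is Category OX (Oxidizer).
Available-oxygen content 5.4 % by mass meets the Category OX criterion (Oxidizer), so the pool-shock granules are Category OX.
Category OX net quantity: (three 40 g packs = 120 g) + (two 2.1 oz packs = 119.28 g) = 239.28 g.
239.28 g ≤ 250 g (ocean vessel limit, Category OX) — within limit.

Yes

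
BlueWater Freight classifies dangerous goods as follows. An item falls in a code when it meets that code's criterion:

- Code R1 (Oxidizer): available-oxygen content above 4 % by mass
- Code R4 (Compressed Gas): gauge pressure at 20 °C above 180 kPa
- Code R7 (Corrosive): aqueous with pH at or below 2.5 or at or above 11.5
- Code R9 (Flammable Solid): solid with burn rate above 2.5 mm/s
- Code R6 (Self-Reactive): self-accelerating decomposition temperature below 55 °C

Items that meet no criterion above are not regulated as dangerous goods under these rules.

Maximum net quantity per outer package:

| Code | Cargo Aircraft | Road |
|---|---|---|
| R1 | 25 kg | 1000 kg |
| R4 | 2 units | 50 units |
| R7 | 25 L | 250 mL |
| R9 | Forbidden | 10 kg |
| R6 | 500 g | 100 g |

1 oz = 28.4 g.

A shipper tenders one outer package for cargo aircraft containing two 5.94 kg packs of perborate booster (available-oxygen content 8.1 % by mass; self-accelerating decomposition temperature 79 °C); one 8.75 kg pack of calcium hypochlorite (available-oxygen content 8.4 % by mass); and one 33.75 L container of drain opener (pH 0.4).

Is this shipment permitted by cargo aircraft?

No

With available-oxygen content 8.1 % by mass (> 4 % by mass), the perborate booster falls in Code R1.
Available-oxygen content 8.4 % by mass meets the Code R1 criterion (Oxidizer), so the calcium hypochlorite is Code R1.
The drain opener has pH 0.4, which is ≤ 2.5, so it is Code R7 (Corrosive).
Code R7 quantity: 33.75 L.
33.75 L > 25 L (cargo aircraft limit, Code R7) — over the limit.
Total Code R1: (two 5.94 kg packs = 11.88 kg) + 8.75 kg = 20.63 kg.
20.63 kg is within the cargo aircraft limit of 25 kg for Code R1.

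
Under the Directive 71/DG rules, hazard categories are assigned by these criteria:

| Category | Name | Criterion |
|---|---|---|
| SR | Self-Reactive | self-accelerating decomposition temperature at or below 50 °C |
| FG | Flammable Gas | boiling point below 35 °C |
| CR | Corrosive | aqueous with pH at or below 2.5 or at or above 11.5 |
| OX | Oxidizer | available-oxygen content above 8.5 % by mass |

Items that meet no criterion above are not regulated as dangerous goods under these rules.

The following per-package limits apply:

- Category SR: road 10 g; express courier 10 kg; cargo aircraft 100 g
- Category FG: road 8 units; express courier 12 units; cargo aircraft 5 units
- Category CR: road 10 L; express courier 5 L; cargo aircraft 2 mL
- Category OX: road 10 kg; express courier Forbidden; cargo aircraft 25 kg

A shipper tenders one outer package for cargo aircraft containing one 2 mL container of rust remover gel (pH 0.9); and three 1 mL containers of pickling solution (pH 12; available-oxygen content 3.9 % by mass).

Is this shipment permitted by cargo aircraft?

No

pH 0.9 meets the Category CR criterion (Corrosive), so the rust remover gel is Category CR.
The pickling solution has pH 12, which is ≥ 11.5, so it is Category CR (Corrosive).
Category CR net quantity: 2 mL + (three 1 mL containers = 3 mL) = 5 mL.
5 mL exceeds the cargo aircraft limit of 2 mL for Category CR.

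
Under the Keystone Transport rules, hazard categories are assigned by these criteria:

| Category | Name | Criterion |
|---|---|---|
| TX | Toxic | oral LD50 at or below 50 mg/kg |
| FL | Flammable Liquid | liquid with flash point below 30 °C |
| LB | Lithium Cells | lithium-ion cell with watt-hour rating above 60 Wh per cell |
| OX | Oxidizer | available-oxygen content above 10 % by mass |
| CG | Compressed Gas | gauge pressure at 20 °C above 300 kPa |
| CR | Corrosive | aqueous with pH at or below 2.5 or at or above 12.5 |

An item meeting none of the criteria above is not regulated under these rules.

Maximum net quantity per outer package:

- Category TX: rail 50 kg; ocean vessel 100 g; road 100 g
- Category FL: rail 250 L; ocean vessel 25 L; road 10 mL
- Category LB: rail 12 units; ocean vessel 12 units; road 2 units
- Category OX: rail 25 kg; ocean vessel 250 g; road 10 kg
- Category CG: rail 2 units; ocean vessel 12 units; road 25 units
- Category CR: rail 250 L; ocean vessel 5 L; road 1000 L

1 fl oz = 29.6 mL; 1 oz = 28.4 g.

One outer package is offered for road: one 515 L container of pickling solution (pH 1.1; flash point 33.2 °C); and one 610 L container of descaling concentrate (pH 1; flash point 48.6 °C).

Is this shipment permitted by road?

With pH 1.1 (≤ 2.5), the pickling solution falls in Category CR.
The descaling concentrate has pH 1, which is ≤ 2.5, so it is Category CR (Corrosive).
Category CR net quantity: 515 L + 610 L = 1125 L.
1125 L exceeds the road limit of 1000 L for Category CR.

No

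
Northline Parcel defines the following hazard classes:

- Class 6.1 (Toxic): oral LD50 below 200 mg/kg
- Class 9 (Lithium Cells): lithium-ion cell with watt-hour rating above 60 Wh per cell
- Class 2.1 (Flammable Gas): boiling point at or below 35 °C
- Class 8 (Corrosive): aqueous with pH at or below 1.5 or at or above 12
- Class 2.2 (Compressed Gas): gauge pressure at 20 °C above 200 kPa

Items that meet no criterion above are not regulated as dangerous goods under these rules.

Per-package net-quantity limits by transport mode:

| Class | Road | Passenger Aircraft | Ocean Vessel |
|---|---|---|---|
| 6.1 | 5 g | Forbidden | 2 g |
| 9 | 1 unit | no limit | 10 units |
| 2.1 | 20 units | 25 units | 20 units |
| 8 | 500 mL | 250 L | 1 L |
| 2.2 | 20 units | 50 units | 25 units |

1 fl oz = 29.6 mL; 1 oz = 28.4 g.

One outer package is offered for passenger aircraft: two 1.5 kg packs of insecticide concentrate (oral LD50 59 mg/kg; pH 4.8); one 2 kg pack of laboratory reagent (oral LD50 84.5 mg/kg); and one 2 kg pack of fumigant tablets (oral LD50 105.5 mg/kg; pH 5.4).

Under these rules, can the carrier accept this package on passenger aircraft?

Oral LD50 59 mg/kg meets the Class 6.1 criterion (Toxic), so the insecticide concentrate is Class 6.1.
With oral LD50 84.5 mg/kg (< 200 mg/kg), the laboratory reagent falls in Class 6.1.
With oral LD50 105.5 mg/kg (< 200 mg/kg), the fumigant tablets fall in Class 6.1.
Class 6.1 net quantity: (two 1.5 kg packs = 3 kg) + 2 kg + 2 kg = 7 kg.
Class 6.1 is Forbidden by passenger aircraft.

No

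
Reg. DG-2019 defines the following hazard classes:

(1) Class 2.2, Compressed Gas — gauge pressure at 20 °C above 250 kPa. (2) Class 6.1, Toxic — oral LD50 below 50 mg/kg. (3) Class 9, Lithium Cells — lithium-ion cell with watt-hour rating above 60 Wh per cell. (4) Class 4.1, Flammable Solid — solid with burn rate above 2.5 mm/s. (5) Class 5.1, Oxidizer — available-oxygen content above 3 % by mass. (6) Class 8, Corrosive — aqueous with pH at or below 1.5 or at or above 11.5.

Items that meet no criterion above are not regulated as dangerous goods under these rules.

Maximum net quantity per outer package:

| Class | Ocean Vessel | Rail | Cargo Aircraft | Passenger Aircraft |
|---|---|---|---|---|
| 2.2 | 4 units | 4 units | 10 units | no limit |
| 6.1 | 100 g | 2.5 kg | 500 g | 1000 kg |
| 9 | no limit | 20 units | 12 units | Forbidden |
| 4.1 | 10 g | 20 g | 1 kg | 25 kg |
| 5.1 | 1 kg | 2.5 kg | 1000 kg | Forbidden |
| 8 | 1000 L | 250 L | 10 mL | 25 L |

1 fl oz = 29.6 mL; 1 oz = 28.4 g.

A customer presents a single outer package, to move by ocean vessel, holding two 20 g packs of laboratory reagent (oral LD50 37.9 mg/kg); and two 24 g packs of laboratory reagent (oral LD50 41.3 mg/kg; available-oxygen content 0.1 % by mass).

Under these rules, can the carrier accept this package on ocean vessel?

Oral LD50 37.9 mg/kg meets the Class 6.1 criterion (Toxic), so the laboratory reagent is Class 6.1.
The laboratory reagent has oral LD50 41.3 mg/kg, which is < 50 mg/kg, so it is Class 6.1 (Toxic).
Total Class 6.1: (two 20 g packs = 40 g) + (two 24 g packs = 48 g) = 88 g.
88 g is within the ocean vessel limit of 100 g for Class 6.1.

Yes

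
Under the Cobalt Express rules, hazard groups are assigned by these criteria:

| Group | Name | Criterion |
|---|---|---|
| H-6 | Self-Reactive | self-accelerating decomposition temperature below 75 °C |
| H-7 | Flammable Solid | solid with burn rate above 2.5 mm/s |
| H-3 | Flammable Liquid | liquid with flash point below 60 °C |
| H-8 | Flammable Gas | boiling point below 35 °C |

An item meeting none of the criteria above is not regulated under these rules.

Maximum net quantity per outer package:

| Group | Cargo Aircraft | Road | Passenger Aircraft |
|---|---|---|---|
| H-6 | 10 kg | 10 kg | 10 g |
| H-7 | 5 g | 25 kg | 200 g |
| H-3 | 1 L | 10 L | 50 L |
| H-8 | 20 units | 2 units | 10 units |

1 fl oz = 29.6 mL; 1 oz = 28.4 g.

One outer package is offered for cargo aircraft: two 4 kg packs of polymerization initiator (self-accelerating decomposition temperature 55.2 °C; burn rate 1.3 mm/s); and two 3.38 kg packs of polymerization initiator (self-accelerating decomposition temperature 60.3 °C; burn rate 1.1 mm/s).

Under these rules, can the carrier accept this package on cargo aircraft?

No

With self-accelerating decomposition temperature 55.2 °C (< 75 °C), the polymerization initiator falls in Group H-6.
Polymerization initiator: self-accelerating decomposition temperature 60.3 °C < 75 °C → Group H-6 (Self-Reactive).
Total Group H-6: (two 4 kg packs = 8 kg) + (two 3.38 kg packs = 6.76 kg) = 14.76 kg.
That exceeds the Group H-6 cargo aircraft limit of 10 kg.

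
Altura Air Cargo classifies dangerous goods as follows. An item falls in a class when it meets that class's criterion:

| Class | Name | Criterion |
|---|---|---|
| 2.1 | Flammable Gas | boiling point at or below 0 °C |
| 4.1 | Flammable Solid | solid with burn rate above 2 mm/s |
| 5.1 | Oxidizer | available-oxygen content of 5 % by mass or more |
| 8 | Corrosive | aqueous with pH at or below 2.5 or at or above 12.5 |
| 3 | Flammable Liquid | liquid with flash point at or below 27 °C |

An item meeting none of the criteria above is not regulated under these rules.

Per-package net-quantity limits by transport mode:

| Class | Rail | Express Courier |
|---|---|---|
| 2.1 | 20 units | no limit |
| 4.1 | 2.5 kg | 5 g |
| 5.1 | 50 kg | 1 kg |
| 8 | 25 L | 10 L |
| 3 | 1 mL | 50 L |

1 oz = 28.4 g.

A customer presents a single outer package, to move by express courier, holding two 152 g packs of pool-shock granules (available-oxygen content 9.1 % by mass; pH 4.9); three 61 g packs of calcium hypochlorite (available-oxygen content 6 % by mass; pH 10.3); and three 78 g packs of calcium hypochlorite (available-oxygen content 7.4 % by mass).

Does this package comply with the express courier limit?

Yes

Pool-shock granules: available-oxygen content 9.1 % by mass ≥ 5 % by mass → Class 5.1 (Oxidizer).
Calcium hypochlorite: available-oxygen content 6 % by mass ≥ 5 % by mass → Class 5.1 (Oxidizer).
Available-oxygen content 7.4 % by mass meets the Class 5.1 criterion (Oxidizer), so the calcium hypochlorite is Class 5.1.
Class 5.1 net quantity: (two 152 g packs = 304 g) + (three 61 g packs = 183 g) + (three 78 g packs = 234 g) = 721 g.
That is within the Class 5.1 express courier limit of 1 kg.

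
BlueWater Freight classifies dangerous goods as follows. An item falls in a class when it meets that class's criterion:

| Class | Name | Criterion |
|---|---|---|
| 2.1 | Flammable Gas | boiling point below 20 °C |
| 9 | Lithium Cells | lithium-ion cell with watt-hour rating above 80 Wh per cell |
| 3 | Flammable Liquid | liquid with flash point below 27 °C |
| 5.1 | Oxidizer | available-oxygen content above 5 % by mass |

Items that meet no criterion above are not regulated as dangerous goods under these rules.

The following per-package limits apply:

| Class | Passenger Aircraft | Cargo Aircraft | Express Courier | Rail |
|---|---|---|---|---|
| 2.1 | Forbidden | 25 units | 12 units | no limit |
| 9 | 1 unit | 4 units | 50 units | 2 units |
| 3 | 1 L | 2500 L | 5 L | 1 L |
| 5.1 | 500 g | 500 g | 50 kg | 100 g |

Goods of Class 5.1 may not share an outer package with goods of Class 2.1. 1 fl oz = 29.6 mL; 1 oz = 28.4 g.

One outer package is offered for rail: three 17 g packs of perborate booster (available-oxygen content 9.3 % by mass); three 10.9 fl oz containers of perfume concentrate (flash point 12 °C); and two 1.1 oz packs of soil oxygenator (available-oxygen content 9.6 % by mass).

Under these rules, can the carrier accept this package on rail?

No

Available-oxygen content 9.3 % by mass meets the Class 5.1 criterion (Oxidizer), so the perborate booster is Class 5.1.
With flash point 12 °C (< 27 °C), the perfume concentrate falls in Class 3.
Available-oxygen content 9.6 % by mass meets the Class 5.1 criterion (Oxidizer), so the soil oxygenator is Class 5.1.
Total Class 5.1: (three 17 g packs = 51 g) + (two 1.1 oz packs = 62.48 g) = 113.48 g.
That exceeds the Class 5.1 rail limit of 100 g.
Class 3 quantity: three 10.9 fl oz containers = 967.92 mL.
That is within the Class 3 rail limit of 1 L.
The segregation rule (Class 5.1 with Class 2.1) does not apply to Class 5.1 with Class 3.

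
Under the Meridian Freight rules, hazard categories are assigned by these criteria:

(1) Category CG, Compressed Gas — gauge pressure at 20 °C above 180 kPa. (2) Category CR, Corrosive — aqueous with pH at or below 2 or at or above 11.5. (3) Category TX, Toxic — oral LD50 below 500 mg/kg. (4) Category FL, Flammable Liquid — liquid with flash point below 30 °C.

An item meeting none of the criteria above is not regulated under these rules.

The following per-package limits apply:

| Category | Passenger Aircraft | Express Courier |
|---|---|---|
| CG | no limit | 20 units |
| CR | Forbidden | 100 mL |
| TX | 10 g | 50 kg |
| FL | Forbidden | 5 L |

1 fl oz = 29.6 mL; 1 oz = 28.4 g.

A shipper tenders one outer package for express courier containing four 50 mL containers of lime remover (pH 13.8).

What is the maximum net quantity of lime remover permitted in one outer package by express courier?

100 mL

With pH 13.8 (≥ 11.5), the lime remover falls in Category CR.
The express courier limit for Category CR is 100 mL.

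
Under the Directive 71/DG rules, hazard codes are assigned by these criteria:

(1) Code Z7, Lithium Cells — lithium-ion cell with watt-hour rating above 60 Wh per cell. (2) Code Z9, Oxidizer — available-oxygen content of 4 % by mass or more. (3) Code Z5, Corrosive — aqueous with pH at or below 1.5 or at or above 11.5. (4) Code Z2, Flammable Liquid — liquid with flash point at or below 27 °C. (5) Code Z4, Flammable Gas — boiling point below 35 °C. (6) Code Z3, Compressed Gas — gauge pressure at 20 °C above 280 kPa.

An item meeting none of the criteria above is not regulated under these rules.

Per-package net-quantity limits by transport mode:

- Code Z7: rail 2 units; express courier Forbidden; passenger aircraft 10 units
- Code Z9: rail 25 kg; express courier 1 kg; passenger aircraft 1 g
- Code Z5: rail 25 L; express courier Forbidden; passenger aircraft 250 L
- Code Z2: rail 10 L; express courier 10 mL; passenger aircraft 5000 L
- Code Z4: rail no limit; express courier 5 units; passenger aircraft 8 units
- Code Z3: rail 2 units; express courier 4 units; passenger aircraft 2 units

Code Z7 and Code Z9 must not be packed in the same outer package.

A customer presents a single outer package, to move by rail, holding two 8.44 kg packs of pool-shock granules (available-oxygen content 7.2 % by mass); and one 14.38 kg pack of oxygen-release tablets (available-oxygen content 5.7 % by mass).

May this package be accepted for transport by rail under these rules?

Available-oxygen content 7.2 % by mass meets the Code Z9 criterion (Oxidizer), so the pool-shock granules are Code Z9.
The oxygen-release tablets have available-oxygen content 5.7 % by mass, which is ≥ 4 % by mass, so they are Code Z9 (Oxidizer).
Total Code Z9: (two 8.44 kg packs = 16.88 kg) + 14.38 kg = 31.26 kg.
31.26 kg > 25 kg (rail limit, Code Z9) — over the limit.

No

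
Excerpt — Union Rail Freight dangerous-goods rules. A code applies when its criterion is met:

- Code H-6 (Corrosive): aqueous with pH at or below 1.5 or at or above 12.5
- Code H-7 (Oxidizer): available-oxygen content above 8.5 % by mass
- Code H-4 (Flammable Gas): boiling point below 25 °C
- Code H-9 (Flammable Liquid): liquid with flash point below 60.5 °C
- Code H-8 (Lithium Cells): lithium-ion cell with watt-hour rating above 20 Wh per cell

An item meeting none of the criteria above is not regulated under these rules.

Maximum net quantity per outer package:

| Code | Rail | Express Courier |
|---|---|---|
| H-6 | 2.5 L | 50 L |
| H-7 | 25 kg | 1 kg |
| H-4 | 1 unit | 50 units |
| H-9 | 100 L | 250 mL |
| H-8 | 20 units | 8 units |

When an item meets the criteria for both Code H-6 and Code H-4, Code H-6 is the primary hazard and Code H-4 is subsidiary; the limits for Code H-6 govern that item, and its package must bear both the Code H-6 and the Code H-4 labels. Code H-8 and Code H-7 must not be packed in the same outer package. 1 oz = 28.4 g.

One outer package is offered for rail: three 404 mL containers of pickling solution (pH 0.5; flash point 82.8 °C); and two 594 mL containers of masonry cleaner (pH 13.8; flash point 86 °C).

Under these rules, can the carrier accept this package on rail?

Yes

With pH 0.5 (≤ 1.5), the pickling solution falls in Code H-6.
With pH 13.8 (≥ 12.5), the masonry cleaner falls in Code H-6.
Total Code H-6: (three 404 mL containers = 1.212 L) + (two 594 mL containers = 1.188 L) = 2.4 L.
2.4 L is within the rail limit of 2.5 L for Code H-6.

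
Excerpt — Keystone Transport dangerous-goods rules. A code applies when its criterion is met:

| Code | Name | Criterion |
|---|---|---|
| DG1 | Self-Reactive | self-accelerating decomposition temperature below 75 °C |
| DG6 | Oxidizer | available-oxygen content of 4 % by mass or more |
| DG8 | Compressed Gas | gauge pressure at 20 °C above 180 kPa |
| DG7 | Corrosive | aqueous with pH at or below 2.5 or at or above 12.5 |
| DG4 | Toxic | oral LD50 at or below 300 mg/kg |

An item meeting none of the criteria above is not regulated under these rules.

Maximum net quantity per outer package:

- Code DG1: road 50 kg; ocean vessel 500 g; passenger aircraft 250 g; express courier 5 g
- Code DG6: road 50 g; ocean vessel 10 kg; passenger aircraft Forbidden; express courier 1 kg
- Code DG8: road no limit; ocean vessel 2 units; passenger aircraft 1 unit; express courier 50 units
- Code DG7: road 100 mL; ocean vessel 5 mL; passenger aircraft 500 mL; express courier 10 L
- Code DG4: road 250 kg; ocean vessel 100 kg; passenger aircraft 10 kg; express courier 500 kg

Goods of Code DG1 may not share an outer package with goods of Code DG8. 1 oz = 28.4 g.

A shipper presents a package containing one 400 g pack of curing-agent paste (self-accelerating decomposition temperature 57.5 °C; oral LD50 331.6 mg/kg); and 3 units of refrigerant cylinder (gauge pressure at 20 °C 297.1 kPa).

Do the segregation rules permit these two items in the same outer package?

No

With self-accelerating decomposition temperature 57.5 °C (< 75 °C), the curing-agent paste falls in Code DG1.
With gauge pressure at 20 °C 297.1 kPa (> 180 kPa), the refrigerant cylinder falls in Code DG8.
Code DG1 and Code DG8 may not share an outer package.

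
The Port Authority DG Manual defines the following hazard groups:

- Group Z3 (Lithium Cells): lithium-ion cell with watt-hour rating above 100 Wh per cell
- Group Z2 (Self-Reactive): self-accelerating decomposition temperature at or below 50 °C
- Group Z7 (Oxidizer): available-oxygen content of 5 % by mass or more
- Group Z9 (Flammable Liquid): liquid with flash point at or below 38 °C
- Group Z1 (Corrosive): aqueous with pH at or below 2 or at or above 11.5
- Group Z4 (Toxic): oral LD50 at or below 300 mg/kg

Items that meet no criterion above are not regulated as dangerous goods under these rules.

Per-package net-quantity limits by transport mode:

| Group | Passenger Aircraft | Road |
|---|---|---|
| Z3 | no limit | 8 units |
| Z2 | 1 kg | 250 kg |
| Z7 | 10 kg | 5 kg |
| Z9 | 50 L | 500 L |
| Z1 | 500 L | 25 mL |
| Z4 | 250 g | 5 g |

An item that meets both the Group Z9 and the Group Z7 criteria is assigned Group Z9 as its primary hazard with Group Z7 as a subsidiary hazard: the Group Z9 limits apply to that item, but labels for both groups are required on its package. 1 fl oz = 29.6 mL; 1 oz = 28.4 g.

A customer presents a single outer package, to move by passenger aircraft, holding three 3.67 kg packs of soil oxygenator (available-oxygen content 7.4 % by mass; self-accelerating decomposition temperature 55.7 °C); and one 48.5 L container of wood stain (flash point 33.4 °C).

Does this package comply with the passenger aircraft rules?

Available-oxygen content 7.4 % by mass meets the Group Z7 criterion (Oxidizer), so the soil oxygenator is Group Z7.
Wood stain: flash point 33.4 °C ≤ 38 °C → Group Z9 (Flammable Liquid).
Group Z7 quantity: three 3.67 kg packs = 11.01 kg.
11.01 kg > 10 kg (passenger aircraft limit, Group Z7) — over the limit.
Group Z9 quantity: 48.5 L.
48.5 L is within the passenger aircraft limit of 50 L for Group Z9.

No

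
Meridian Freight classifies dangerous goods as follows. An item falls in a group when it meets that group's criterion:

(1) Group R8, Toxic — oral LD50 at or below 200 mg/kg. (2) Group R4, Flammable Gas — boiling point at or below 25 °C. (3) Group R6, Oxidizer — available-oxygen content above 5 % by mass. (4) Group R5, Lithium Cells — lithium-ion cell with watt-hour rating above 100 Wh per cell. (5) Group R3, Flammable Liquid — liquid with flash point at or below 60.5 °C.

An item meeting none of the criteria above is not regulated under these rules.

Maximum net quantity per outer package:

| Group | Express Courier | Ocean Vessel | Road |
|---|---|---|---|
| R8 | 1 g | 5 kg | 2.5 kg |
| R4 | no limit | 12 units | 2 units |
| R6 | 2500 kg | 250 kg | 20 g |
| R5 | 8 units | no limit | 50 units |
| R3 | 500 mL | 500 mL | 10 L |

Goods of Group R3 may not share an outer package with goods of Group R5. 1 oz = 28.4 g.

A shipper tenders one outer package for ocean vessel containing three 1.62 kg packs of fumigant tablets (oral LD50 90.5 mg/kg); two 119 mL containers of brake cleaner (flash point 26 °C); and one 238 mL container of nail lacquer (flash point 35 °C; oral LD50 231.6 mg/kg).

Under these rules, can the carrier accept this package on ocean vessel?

Oral LD50 90.5 mg/kg meets the Group R8 criterion (Toxic), so the fumigant tablets are Group R8.
The brake cleaner has flash point 26 °C, which is ≤ 60.5 °C, so it is Group R3 (Flammable Liquid).
With flash point 35 °C (≤ 60.5 °C), the nail lacquer falls in Group R3.
Group R3 net quantity: (two 119 mL containers = 238 mL) + 238 mL = 476 mL.
476 mL is within the ocean vessel limit of 500 mL for Group R3.
Group R8 quantity: three 1.62 kg packs = 4.86 kg.
4.86 kg is within the ocean vessel limit of 5 kg for Group R8.
The segregation rule (Group R3 with Group R5) does not apply to Group R3 with Group R8.
Every hazard group is within its ocean vessel limit and no segregation rule is violated.

Yes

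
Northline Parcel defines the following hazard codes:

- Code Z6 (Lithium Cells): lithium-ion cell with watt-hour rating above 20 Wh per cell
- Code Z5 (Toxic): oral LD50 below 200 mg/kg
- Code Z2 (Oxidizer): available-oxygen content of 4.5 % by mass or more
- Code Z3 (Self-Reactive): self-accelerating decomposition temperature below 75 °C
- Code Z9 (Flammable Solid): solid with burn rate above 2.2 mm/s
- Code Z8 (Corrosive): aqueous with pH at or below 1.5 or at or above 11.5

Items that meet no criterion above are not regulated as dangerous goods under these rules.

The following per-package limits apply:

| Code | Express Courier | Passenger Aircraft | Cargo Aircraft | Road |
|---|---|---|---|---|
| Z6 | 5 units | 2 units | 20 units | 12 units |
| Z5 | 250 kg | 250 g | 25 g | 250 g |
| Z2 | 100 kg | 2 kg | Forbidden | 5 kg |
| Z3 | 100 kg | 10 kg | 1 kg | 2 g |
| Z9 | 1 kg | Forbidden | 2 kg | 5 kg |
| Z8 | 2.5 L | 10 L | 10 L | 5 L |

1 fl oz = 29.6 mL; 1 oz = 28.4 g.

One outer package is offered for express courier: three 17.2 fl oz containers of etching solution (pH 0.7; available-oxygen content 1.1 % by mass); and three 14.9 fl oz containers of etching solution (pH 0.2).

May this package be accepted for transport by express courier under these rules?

With pH 0.7 (≤ 1.5), the etching solution falls in Code Z8.
The etching solution has pH 0.2, which is ≤ 1.5, so it is Code Z8 (Corrosive).
Code Z8 net quantity: (three 17.2 fl oz containers = 1527.36 mL) + (three 14.9 fl oz containers = 1323.12 mL) = 2850.48 mL.
2850.48 mL exceeds the express courier limit of 2.5 L for Code Z8.

No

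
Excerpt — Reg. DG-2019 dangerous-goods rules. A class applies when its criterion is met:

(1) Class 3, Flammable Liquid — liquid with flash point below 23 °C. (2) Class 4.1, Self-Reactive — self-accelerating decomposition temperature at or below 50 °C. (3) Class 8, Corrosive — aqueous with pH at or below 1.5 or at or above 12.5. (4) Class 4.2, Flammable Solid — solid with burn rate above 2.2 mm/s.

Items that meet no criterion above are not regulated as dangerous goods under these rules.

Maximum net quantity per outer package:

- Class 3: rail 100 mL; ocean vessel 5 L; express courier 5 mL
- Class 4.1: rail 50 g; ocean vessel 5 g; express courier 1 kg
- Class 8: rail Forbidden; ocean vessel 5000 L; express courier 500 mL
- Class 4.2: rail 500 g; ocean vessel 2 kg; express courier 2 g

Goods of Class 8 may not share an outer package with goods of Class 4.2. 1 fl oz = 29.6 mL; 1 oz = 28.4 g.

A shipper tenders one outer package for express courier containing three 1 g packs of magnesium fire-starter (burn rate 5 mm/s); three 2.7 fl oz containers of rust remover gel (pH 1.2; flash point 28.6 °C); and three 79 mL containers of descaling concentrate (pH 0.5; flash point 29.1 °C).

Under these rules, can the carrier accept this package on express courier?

With burn rate 5 mm/s (> 2.2 mm/s), the magnesium fire-starter falls in Class 4.2.
With pH 1.2 (≤ 1.5), the rust remover gel falls in Class 8.
Descaling concentrate: pH 0.5 ≤ 1.5 → Class 8 (Corrosive).
Class 8 net quantity: (three 2.7 fl oz containers = 239.76 mL) + (three 79 mL containers = 237 mL) = 476.76 mL.
476.76 mL ≤ 500 mL (express courier limit, Class 8) — within limit.
Class 4.2 quantity: three 1 g packs = 3 g.
That exceeds the Class 4.2 express courier limit of 2 g.
Class 8 and Class 4.2 may not share an outer package.

No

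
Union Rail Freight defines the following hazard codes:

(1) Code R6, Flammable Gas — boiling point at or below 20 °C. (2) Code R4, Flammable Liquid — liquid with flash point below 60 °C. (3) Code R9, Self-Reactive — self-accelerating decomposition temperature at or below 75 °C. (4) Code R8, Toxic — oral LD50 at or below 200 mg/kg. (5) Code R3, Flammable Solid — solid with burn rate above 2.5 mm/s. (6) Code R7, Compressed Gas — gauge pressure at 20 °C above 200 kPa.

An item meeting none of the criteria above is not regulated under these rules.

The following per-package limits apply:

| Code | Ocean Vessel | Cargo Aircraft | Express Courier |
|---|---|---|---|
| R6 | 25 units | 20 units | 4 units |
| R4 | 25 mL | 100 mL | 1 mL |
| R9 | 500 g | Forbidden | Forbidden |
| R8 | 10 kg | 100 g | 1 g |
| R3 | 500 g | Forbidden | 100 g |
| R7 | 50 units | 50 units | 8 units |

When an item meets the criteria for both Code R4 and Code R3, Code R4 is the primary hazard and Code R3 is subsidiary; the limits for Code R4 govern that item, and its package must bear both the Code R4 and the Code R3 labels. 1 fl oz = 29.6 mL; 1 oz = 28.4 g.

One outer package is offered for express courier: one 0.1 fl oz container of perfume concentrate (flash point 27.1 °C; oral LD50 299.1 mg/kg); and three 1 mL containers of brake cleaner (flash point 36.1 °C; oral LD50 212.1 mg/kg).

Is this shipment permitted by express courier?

Flash point 27.1 °C meets the Code R4 criterion (Flammable Liquid), so the perfume concentrate is Code R4.
Brake cleaner: flash point 36.1 °C < 60 °C → Code R4 (Flammable Liquid).
Total Code R4: (one 0.1 fl oz container = 2.96 mL) + (three 1 mL containers = 3 mL) = 5.96 mL.
5.96 mL exceeds the express courier limit of 1 mL for Code R4.

No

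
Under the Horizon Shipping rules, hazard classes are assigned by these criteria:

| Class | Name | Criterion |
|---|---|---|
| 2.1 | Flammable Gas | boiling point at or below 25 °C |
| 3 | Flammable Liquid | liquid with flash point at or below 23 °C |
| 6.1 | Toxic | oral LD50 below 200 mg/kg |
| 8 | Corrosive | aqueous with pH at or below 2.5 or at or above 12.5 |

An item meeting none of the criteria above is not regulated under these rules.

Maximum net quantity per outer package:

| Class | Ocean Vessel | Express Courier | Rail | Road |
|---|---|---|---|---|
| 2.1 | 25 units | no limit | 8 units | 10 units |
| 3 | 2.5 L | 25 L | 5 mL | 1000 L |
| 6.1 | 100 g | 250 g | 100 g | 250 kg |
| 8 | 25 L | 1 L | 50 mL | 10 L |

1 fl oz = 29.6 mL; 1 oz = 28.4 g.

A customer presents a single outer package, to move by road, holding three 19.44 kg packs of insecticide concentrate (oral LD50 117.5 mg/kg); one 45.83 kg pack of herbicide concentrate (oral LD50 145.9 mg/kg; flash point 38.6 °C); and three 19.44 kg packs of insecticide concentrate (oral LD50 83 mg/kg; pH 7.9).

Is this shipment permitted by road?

The insecticide concentrate has oral LD50 117.5 mg/kg, which is < 200 mg/kg, so it is Class 6.1 (Toxic).
The herbicide concentrate has oral LD50 145.9 mg/kg, which is < 200 mg/kg, so it is Class 6.1 (Toxic).
With oral LD50 83 mg/kg (< 200 mg/kg), the insecticide concentrate falls in Class 6.1.
Class 6.1 net quantity: (three 19.44 kg packs = 58.32 kg) + 45.83 kg + (three 19.44 kg packs = 58.32 kg) = 162.47 kg.
That is within the Class 6.1 road limit of 250 kg.

Yes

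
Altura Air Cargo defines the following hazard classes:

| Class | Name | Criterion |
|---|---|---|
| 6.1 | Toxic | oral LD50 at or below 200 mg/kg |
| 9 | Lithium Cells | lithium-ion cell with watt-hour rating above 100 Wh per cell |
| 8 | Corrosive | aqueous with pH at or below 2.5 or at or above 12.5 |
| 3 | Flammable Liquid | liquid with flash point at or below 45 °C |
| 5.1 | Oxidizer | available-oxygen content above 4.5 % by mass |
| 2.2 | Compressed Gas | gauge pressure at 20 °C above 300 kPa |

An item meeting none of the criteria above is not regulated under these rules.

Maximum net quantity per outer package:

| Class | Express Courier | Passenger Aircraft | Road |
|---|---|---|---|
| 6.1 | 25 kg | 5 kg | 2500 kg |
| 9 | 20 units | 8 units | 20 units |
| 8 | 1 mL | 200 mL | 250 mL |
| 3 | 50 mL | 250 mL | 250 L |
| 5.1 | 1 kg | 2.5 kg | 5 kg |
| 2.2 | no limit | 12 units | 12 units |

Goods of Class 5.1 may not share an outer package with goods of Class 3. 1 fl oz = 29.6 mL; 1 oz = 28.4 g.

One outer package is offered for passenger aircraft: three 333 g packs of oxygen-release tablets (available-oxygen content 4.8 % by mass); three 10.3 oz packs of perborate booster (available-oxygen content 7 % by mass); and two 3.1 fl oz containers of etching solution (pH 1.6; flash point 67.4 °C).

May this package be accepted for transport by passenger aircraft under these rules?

Oxygen-release tablets: available-oxygen content 4.8 % by mass > 4.5 % by mass → Class 5.1 (Oxidizer).
Perborate booster: available-oxygen content 7 % by mass > 4.5 % by mass → Class 5.1 (Oxidizer).
With pH 1.6 (≤ 2.5), the etching solution falls in Class 8.
Total Class 5.1: (three 333 g packs = 999 g) + (three 10.3 oz packs = 877.56 g) = 1876.56 g.
1876.56 g is within the passenger aircraft limit of 2.5 kg for Class 5.1.
Class 8 quantity: two 3.1 fl oz containers = 183.52 mL.
183.52 mL ≤ 200 mL (passenger aircraft limit, Class 8) — within limit.
The segregation rule (Class 5.1 with Class 3) does not apply to Class 5.1 with Class 8.
Every hazard class is within its passenger aircraft limit and no segregation rule is violated.

Yes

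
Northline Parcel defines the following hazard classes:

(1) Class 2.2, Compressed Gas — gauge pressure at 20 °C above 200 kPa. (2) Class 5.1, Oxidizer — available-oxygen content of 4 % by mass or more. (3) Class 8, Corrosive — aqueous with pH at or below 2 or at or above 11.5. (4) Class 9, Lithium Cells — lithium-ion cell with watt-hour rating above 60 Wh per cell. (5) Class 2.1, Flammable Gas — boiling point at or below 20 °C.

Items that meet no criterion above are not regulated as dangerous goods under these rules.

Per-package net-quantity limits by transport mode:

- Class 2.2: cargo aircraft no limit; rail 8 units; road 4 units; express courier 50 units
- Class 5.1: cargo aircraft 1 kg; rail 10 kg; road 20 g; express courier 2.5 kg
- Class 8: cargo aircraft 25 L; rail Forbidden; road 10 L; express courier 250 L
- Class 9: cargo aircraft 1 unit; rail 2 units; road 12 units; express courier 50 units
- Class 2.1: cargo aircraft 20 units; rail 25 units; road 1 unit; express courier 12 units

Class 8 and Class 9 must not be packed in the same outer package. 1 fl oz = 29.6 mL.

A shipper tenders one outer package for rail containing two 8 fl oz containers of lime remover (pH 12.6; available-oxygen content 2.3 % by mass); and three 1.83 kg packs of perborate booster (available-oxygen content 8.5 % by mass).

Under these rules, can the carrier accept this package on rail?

pH 12.6 meets the Class 8 criterion (Corrosive), so the lime remover is Class 8.
With available-oxygen content 8.5 % by mass (≥ 4 % by mass), the perborate booster falls in Class 5.1.
Class 5.1 quantity: three 1.83 kg packs = 5.49 kg.
5.49 kg ≤ 10 kg (rail limit, Class 5.1) — within limit.
Class 8 quantity: two 8 fl oz containers = 473.6 mL.
By rail, Class 8 is Forbidden regardless of quantity.
The segregation rule (Class 8 with Class 9) does not apply to Class 5.1 with Class 8.

No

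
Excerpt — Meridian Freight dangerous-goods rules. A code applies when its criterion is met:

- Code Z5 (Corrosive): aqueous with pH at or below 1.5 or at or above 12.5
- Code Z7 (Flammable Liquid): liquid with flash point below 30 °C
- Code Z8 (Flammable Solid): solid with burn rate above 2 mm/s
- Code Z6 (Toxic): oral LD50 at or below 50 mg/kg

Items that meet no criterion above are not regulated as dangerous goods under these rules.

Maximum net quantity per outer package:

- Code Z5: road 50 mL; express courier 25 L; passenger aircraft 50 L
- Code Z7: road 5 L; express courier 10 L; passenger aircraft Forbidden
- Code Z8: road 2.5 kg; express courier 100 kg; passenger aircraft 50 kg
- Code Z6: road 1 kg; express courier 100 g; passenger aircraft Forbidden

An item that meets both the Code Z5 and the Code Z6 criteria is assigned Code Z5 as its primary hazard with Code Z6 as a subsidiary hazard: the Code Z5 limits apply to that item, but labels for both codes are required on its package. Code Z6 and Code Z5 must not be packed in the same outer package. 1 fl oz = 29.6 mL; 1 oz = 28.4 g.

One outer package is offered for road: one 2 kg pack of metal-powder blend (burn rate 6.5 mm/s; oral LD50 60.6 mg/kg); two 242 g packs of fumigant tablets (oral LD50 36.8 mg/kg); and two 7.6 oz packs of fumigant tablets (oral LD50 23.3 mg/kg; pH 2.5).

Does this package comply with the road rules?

Yes

Burn rate 6.5 mm/s meets the Code Z8 criterion (Flammable Solid), so the metal-powder blend is Code Z8.
The fumigant tablets have oral LD50 36.8 mg/kg, which is ≤ 50 mg/kg, so they are Code Z6 (Toxic).
With oral LD50 23.3 mg/kg (≤ 50 mg/kg), the fumigant tablets fall in Code Z6.
Total Code Z6: (two 242 g packs = 484 g) + (two 7.6 oz packs = 431.68 g) = 915.68 g.
915.68 g is within the road limit of 1 kg for Code Z6.
Code Z8 quantity: 2 kg.
That is within the Code Z8 road limit of 2.5 kg.
The segregation rule (Code Z6 with Code Z5) does not apply to Code Z6 with Code Z8.
Every hazard code is within its road limit and no segregation rule is violated.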